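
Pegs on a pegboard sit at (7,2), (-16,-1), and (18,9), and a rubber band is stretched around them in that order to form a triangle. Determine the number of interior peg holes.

63

Using the shoelace formula, 2A = |[7·(-1) − (-16)·2] + [(-16)·9 − 18·(-1)] + [18·2 − 7·9]| = 128, so the area is 64.
The number of boundary lattice points is Σ gcd(|Δx|,|Δy|) = gcd(23,3) + gcd(34,10) + gcd(11,7) = 1+2+1 = 4.
Pick's theorem gives I = A − B/2 + 1 = 64 − 4/2 + 1 = 63.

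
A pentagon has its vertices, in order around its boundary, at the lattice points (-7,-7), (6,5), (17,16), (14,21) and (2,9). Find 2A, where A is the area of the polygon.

The shoelace formula gives twice the area as |((-7)·5 − 6·(-7)) + (6·16 − 17·5) + (17·21 − 14·16) + (14·9 − 2·21) + (2·(-7) − (-7)·9)| = 284, so the area is 142.

284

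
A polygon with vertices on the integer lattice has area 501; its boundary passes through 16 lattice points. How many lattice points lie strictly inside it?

From Pick's theorem, I = A − B/2 + 1 = 501 − 16/2 + 1 = 494.

494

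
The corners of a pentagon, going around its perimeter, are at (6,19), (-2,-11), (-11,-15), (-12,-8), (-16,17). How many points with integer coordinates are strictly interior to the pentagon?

By the shoelace formula, twice the signed area is |[6·(-11) − (-2)·19] + [(-2)·(-15) − (-11)·(-11)] + [(-11)·(-8) − (-12)·(-15)] + [(-12)·17 − (-16)·(-8)] + [(-16)·19 − 6·17]| = 949, so the area is 474.5.
The number of boundary lattice points is Σ gcd(|Δx|,|Δy|) = gcd(8,30) + gcd(9,4) + gcd(1,7) + gcd(4,25) + gcd(22,2) = 2+1+1+1+2 = 7.
By Pick's theorem A = I + B/2 − 1, so I = 474.5 − 7/2 + 1 = 472.

472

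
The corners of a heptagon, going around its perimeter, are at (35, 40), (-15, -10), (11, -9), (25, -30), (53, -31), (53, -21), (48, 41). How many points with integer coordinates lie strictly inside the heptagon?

2666

By the shoelace formula, twice the signed area is |(35·(-10) − (-15)·40) + ((-15)·(-9) − 11·(-10)) + (11·(-30) − 25·(-9)) + (25·(-31) − 53·(-30)) + (53·(-21) − 53·(-31)) + (53·41 − 48·(-21)) + (48·40 − 35·41)| = 5401, so the area is 5401/2.
The number of boundary lattice points is Σ gcd(|Δx|,|Δy|) = gcd(50,50) + gcd(26,1) + gcd(14,21) + gcd(28,1) + gcd(0,10) + gcd(5,62) + gcd(13,1) = 50+1+7+1+10+1+1 = 71.
By Pick's theorem A = I + B/2 − 1, so I = 5401/2 − 71/2 + 1 = 2666.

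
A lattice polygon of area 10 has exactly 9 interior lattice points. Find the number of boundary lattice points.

4

Pick's theorem gives A = I + B/2 − 1, so B = 2(A − I + 1) = 2(10 − 9 + 1) = 4.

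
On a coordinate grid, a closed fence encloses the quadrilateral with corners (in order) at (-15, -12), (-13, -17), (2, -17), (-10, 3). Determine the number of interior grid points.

Using the shoelace formula, 2A = |[(-15)·(-17) − (-13)·(-12)] + [(-13)·(-17) − 2·(-17)] + [2·3 − (-10)·(-17)] + [(-10)·(-12) − (-15)·3]| = 355, so the area is 177.5.
Along each edge there are gcd(|Δx|,|Δy|)+1 lattice points, so counting each shared vertex once the boundary has gcd(2,5) + gcd(15,0) + gcd(12,20) + gcd(5,15) = 1+15+4+5 = 25.
Pick's theorem gives I = A − B/2 + 1 = 177.5 − 25/2 + 1 = 166.

166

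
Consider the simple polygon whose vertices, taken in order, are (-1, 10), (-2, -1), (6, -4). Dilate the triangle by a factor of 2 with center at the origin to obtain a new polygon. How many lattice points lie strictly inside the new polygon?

The shoelace formula gives twice the area as |[(-1)·(-1) − (-2)·10] + [(-2)·(-4) − 6·(-1)] + [6·10 − (-1)·(-4)]| = 91, so the area is 45.5.
Along each edge there are gcd(|Δx|,|Δy|)+1 lattice points, so counting each shared vertex once the boundary has gcd(1,11) + gcd(8,3) + gcd(7,14) = 1+1+7 = 9.
Scaling by 2 multiplies the area by 2² = 4 (so the new area is 182) and multiplies the boundary lattice-point count by 2, giving 18.
By Pick's theorem, the interior count of the dilated polygon is 182 − 18/2 + 1 = 174.

174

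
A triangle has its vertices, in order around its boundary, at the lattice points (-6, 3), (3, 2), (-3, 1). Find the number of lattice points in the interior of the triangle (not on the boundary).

7

The shoelace formula gives twice the area as |[(-6)·2 − 3·3] + [3·1 − (-3)·2] + [(-3)·3 − (-6)·1]| = 15, so the area is 15/2.
Along each edge there are gcd(|Δx|,|Δy|)+1 lattice points, so counting each shared vertex once the boundary has gcd(9,1) + gcd(6,1) + gcd(3,2) = 1+1+1 = 3.
By Pick's theorem A = I + B/2 − 1, so I = 15/2 − 3/2 + 1 = 7.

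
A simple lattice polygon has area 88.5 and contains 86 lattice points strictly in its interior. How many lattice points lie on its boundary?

Pick's theorem gives A = I + B/2 − 1, so B = 2(A − I + 1) = 2(88.5 − 86 + 1) = 7.

7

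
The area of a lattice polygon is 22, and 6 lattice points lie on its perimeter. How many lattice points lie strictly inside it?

From Pick's theorem, I = A − B/2 + 1 = 22 − 6/2 + 1 = 20.

20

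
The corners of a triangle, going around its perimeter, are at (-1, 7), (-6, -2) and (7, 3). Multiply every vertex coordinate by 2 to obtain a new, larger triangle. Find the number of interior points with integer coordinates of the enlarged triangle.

179

By the shoelace formula, twice the signed area is |((-1)·(-2) − (-6)·7) + ((-6)·3 − 7·(-2)) + (7·7 − (-1)·3)| = 92, so the area is 46.
Along each edge there are gcd(|Δx|,|Δy|)+1 lattice points, so counting each shared vertex once the boundary has gcd(5,9) + gcd(13,5) + gcd(8,4) = 1+1+4 = 6.
Scaling by 2 multiplies the area by 2² = 4 (so the new area is 184) and multiplies the boundary lattice-point count by 2, giving 12.
By Pick's theorem, the interior count of the dilated polygon is 184 − 12/2 + 1 = 179.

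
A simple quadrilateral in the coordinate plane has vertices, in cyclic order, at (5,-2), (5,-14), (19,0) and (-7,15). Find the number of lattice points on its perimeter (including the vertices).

28

The number of boundary lattice points is Σ gcd(|Δx|,|Δy|) = gcd(0,12) + gcd(14,14) + gcd(26,15) + gcd(12,17) = 12+14+1+1 = 28.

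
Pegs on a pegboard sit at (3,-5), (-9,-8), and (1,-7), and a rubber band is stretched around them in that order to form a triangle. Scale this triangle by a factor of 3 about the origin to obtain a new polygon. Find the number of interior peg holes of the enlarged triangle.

73

The shoelace formula gives twice the area as |[3·(-8) − (-9)·(-5)] + [(-9)·(-7) − 1·(-8)] + [1·(-5) − 3·(-7)]| = 18, so the area is 9.
Summing gcd(|Δx|,|Δy|) over the edges gives the boundary count: gcd(12,3) + gcd(10,1) + gcd(2,2) = 3+1+2 = 6.
Scaling by 3 multiplies the area by 3² = 9 (so the new area is 81) and multiplies the boundary lattice-point count by 3, giving 18.
By Pick's theorem, the interior count of the dilated polygon is 81 − 18/2 + 1 = 73.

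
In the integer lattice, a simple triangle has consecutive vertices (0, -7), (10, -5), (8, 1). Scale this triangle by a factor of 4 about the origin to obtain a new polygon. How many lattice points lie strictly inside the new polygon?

489

By the shoelace formula, twice the signed area is |(0·(-5) − 10·(-7)) + (10·1 − 8·(-5)) + (8·(-7) − 0·1)| = 64, so the area is 32.
Along each edge there are gcd(|Δx|,|Δy|)+1 lattice points, so counting each shared vertex once the boundary has gcd(10,2) + gcd(2,6) + gcd(8,8) = 2+2+8 = 12.
Scaling by 4 multiplies the area by 4² = 16 (so the new area is 512) and multiplies the boundary lattice-point count by 4, giving 48.
By Pick's theorem, the interior count of the dilated polygon is 512 − 48/2 + 1 = 489.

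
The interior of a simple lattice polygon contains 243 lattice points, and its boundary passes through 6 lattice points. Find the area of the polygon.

Pick's theorem states A = I + B/2 − 1, so A = 243 + 6/2 − 1 = 245.

245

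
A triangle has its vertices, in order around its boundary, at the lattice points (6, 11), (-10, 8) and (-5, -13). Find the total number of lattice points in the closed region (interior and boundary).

178

Using the shoelace formula, 2A = |(6·8 − (-10)·11) + ((-10)·(-13) − (-5)·8) + ((-5)·11 − 6·(-13))| = 351, so the area is 351/2.
Along each edge there are gcd(|Δx|,|Δy|)+1 lattice points, so counting each shared vertex once the boundary has gcd(16,3) + gcd(5,21) + gcd(11,24) = 1+1+1 = 3.
Pick's theorem gives I = A − B/2 + 1 = 351/2 − 3/2 + 1 = 175, so the closed region contains I + B = 175 + 3 = 178 lattice points.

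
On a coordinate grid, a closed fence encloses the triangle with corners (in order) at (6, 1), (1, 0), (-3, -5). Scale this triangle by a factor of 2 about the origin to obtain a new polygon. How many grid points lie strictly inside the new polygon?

38

By the shoelace formula, twice the signed area is |[6·0 − 1·1] + [1·(-5) − (-3)·0] + [(-3)·1 − 6·(-5)]| = 21, so the area is 10.5.
The number of boundary lattice points is Σ gcd(|Δx|,|Δy|) = gcd(5,1) + gcd(4,5) + gcd(9,6) = 1+1+3 = 5.
Scaling by 2 multiplies the area by 2² = 4 (so the new area is 42) and multiplies the boundary lattice-point count by 2, giving 10.
By Pick's theorem, the interior count of the dilated polygon is 42 − 10/2 + 1 = 38.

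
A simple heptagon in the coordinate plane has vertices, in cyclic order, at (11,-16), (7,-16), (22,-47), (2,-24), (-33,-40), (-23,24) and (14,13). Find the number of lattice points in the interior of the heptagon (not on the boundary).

The shoelace formula gives twice the area as |(11·(-16) − 7·(-16)) + (7·(-47) − 22·(-16)) + (22·(-24) − 2·(-47)) + (2·(-40) − (-33)·(-24)) + ((-33)·24 − (-23)·(-40)) + ((-23)·13 − 14·24) + (14·(-16) − 11·13)| = 4061, so the area is 4061/2.
Summing gcd(|Δx|,|Δy|) over the edges gives the boundary count: gcd(4,0) + gcd(15,31) + gcd(20,23) + gcd(35,16) + gcd(10,64) + gcd(37,11) + gcd(3,29) = 4+1+1+1+2+1+1 = 11.
Pick's theorem gives I = A − B/2 + 1 = 4061/2 − 11/2 + 1 = 2026.

2026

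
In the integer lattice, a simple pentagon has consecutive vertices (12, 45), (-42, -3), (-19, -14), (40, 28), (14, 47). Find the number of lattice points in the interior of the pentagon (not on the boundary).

Using the shoelace formula, 2A = |(12·(-3) − (-42)·45) + ((-42)·(-14) − (-19)·(-3)) + ((-19)·28 − 40·(-14)) + (40·47 − 14·28) + (14·45 − 12·47)| = 3967, so the area is 3967/2.
Along each edge there are gcd(|Δx|,|Δy|)+1 lattice points, so counting each shared vertex once the boundary has gcd(54,48) + gcd(23,11) + gcd(59,42) + gcd(26,19) + gcd(2,2) = 6+1+1+1+2 = 11.
Pick's theorem gives I = A − B/2 + 1 = 3967/2 − 11/2 + 1 = 1979.

1979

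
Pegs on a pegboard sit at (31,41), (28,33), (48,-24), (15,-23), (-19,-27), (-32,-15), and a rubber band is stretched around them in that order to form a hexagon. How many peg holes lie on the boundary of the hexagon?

Summing gcd(|Δx|,|Δy|) over the edges gives the boundary count: gcd(3,8) + gcd(20,57) + gcd(33,1) + gcd(34,4) + gcd(13,12) + gcd(63,56) = 1+1+1+2+1+7 = 13.

13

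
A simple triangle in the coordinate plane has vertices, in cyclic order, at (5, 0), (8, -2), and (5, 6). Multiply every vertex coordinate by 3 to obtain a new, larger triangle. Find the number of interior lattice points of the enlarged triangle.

The shoelace formula gives twice the area as |(5·(-2) − 8·0) + (8·6 − 5·(-2)) + (5·0 − 5·6)| = 18, so the area is 9.
Along each edge there are gcd(|Δx|,|Δy|)+1 lattice points, so counting each shared vertex once the boundary has gcd(3,2) + gcd(3,8) + gcd(0,6) = 1+1+6 = 8.
Scaling by 3 multiplies the area by 3² = 9 (so the new area is 81) and multiplies the boundary lattice-point count by 3, giving 24.
By Pick's theorem, the interior count of the dilated polygon is 81 − 24/2 + 1 = 70.

70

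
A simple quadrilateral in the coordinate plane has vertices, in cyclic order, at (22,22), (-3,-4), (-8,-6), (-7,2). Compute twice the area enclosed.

292

Using the shoelace formula, 2A = |(22·(-4) − (-3)·22) + ((-3)·(-6) − (-8)·(-4)) + ((-8)·2 − (-7)·(-6)) + ((-7)·22 − 22·2)| = 292, so the area is 146.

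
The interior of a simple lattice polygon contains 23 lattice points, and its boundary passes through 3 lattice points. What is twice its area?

47

Pick's theorem states A = I + B/2 − 1, so A = 23 + 3/2 − 1 = 47/2.
Hence 2A = 47.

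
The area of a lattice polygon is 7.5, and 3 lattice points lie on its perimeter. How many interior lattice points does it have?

7

Pick's theorem A = I + B/2 − 1 rearranges to I = A − B/2 + 1 = 7.5 − 3/2 + 1 = 7.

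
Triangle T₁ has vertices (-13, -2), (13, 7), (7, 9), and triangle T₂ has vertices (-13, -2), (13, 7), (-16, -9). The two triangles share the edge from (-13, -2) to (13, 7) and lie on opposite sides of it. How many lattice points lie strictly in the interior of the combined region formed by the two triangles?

129

The union is the simple quadrilateral with vertices (-13, -2), (7, 9), (13, 7), (-16, -9) in order.
Using the shoelace formula, 2A = |((-13)·9 − 7·(-2)) + (7·7 − 13·9) + (13·(-9) − (-16)·7) + ((-16)·(-2) − (-13)·(-9))| = 261, so the area is 130.5.
Summing gcd(|Δx|,|Δy|) over the edges gives the boundary count: gcd(20,11) + gcd(6,2) + gcd(29,16) + gcd(3,7) = 1+2+1+1 = 5.
By Pick's theorem I = A − B/2 + 1 = 130.5 − 5/2 + 1 = 129.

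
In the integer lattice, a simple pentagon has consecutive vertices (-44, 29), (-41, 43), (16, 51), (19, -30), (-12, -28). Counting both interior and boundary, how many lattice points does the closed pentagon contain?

3706

By the shoelace formula, twice the signed area is |((-44)·43 − (-41)·29) + ((-41)·51 − 16·43) + (16·(-30) − 19·51) + (19·(-28) − (-12)·(-30)) + ((-12)·29 − (-44)·(-28))| = 7403, so the area is 3701.5.
Summing gcd(|Δx|,|Δy|) over the edges gives the boundary count: gcd(3,14) + gcd(57,8) + gcd(3,81) + gcd(31,2) + gcd(32,57) = 1+1+3+1+1 = 7.
Pick's theorem gives I = A − B/2 + 1 = 3701.5 − 7/2 + 1 = 3699, so the closed region contains I + B = 3699 + 7 = 3706 lattice points.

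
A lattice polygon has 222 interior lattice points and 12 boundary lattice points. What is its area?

Pick's theorem states A = I + B/2 − 1, so A = 222 + 12/2 − 1 = 227.

227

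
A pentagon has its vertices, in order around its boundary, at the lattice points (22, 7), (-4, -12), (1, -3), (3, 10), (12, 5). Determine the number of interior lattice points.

160

Using the shoelace formula, 2A = |(22·(-12) − (-4)·7) + ((-4)·(-3) − 1·(-12)) + (1·10 − 3·(-3)) + (3·5 − 12·10) + (12·7 − 22·5)| = 324, so the area is 162.
Along each edge there are gcd(|Δx|,|Δy|)+1 lattice points, so counting each shared vertex once the boundary has gcd(26,19) + gcd(5,9) + gcd(2,13) + gcd(9,5) + gcd(10,2) = 1+1+1+1+2 = 6.
By Pick's theorem A = I + B/2 − 1, so I = 162 − 6/2 + 1 = 160.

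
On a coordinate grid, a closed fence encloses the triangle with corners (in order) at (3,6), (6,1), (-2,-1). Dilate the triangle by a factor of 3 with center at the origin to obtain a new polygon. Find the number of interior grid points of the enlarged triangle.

The shoelace formula gives twice the area as |(3·1 − 6·6) + (6·(-1) − (-2)·1) + ((-2)·6 − 3·(-1))| = 46, so the area is 23.
The number of boundary lattice points is Σ gcd(|Δx|,|Δy|) = gcd(3,5) + gcd(8,2) + gcd(5,7) = 1+2+1 = 4.
Scaling by 3 multiplies the area by 3² = 9 (so the new area is 207) and multiplies the boundary lattice-point count by 3, giving 12.
By Pick's theorem, the interior count of the dilated polygon is 207 − 12/2 + 1 = 202.

202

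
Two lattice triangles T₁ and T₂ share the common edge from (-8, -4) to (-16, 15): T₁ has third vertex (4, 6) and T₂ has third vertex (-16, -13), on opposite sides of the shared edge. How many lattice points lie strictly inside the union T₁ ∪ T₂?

251

The union is the simple quadrilateral with vertices (-8, -4), (4, 6), (-16, 15), (-16, -13) in order.
By the shoelace formula, twice the signed area is |[(-8)·6 − 4·(-4)] + [4·15 − (-16)·6] + [(-16)·(-13) − (-16)·15] + [(-16)·(-4) − (-8)·(-13)]| = 532, so the area is 266.
Along each edge there are gcd(|Δx|,|Δy|)+1 lattice points, so counting each shared vertex once the boundary has gcd(12,10) + gcd(20,9) + gcd(0,28) + gcd(8,9) = 2+1+28+1 = 32.
By Pick's theorem I = A − B/2 + 1 = 266 − 32/2 + 1 = 251.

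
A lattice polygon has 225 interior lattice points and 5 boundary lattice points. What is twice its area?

453

Pick's theorem states A = I + B/2 − 1, so A = 225 + 5/2 − 1 = 453/2.
Hence 2A = 453.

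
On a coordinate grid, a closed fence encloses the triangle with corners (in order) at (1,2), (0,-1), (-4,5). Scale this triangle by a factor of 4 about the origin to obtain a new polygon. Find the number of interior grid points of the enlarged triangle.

The shoelace formula gives twice the area as |[1·(-1) − 0·2] + [0·5 − (-4)·(-1)] + [(-4)·2 − 1·5]| = 18, so the area is 9.
Along each edge there are gcd(|Δx|,|Δy|)+1 lattice points, so counting each shared vertex once the boundary has gcd(1,3) + gcd(4,6) + gcd(5,3) = 1+2+1 = 4.
Scaling by 4 multiplies the area by 4² = 16 (so the new area is 144) and multiplies the boundary lattice-point count by 4, giving 16.
By Pick's theorem, the interior count of the dilated polygon is 144 − 16/2 + 1 = 137.

137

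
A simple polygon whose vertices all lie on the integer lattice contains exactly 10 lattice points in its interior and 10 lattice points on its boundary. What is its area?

14

Pick's theorem states A = I + B/2 − 1, so A = 10 + 10/2 − 1 = 14.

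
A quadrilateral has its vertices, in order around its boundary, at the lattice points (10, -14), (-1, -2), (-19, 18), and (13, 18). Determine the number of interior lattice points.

497

By the shoelace formula, twice the signed area is |(10·(-2) − (-1)·(-14)) + ((-1)·18 − (-19)·(-2)) + ((-19)·18 − 13·18) + (13·(-14) − 10·18)| = 1028, so the area is 514.
Along each edge there are gcd(|Δx|,|Δy|)+1 lattice points, so counting each shared vertex once the boundary has gcd(11,12) + gcd(18,20) + gcd(32,0) + gcd(3,32) = 1+2+32+1 = 36.
By Pick's theorem A = I + B/2 − 1, so I = 514 − 36/2 + 1 = 497.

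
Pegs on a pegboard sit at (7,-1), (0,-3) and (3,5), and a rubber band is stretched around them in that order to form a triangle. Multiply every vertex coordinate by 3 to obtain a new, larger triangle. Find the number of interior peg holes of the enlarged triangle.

By the shoelace formula, twice the signed area is |(7·(-3) − 0·(-1)) + (0·5 − 3·(-3)) + (3·(-1) − 7·5)| = 50, so the area is 25.
The number of boundary lattice points is Σ gcd(|Δx|,|Δy|) = gcd(7,2) + gcd(3,8) + gcd(4,6) = 1+1+2 = 4.
Scaling by 3 multiplies the area by 3² = 9 (so the new area is 225) and multiplies the boundary lattice-point count by 3, giving 12.
By Pick's theorem, the interior count of the dilated polygon is 225 − 12/2 + 1 = 220.

220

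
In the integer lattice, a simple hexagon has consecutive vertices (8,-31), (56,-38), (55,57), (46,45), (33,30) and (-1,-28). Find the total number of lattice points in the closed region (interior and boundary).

Using the shoelace formula, 2A = |(8·(-38) − 56·(-31)) + (56·57 − 55·(-38)) + (55·45 − 46·57) + (46·30 − 33·45) + (33·(-28) − (-1)·30) + ((-1)·(-31) − 8·(-28))| = 5823, so the area is 5823/2.
The number of boundary lattice points is Σ gcd(|Δx|,|Δy|) = gcd(48,7) + gcd(1,95) + gcd(9,12) + gcd(13,15) + gcd(34,58) + gcd(9,3) = 1+1+3+1+2+3 = 11.
Pick's theorem gives I = A − B/2 + 1 = 5823/2 − 11/2 + 1 = 2907, so the closed region contains I + B = 2907 + 11 = 2918 lattice points.

2918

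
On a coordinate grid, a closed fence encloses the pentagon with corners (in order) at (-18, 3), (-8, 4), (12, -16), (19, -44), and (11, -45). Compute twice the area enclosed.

1340

Using the shoelace formula, 2A = |((-18)·4 − (-8)·3) + ((-8)·(-16) − 12·4) + (12·(-44) − 19·(-16)) + (19·(-45) − 11·(-44)) + (11·3 − (-18)·(-45))| = 1340, so the area is 670.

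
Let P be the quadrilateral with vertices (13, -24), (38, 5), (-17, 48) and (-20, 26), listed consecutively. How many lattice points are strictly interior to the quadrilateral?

1772

By the shoelace formula, twice the signed area is |[13·5 − 38·(-24)] + [38·48 − (-17)·5] + [(-17)·26 − (-20)·48] + [(-20)·(-24) − 13·26]| = 3546, so the area is 1773.
The number of boundary lattice points is Σ gcd(|Δx|,|Δy|) = gcd(25,29) + gcd(55,43) + gcd(3,22) + gcd(33,50) = 1+1+1+1 = 4.
Pick's theorem gives I = A − B/2 + 1 = 1773 − 4/2 + 1 = 1772.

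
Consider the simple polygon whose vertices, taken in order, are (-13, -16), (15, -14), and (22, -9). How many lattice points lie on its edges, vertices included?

Summing gcd(|Δx|,|Δy|) over the edges gives the boundary count: gcd(28,2) + gcd(7,5) + gcd(35,7) = 2+1+7 = 10.

10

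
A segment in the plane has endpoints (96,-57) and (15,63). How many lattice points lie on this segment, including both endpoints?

4

The number of lattice points on a segment between lattice points is gcd(|Δx|,|Δy|) + 1 = gcd(81,120) + 1 = 3 + 1 = 4.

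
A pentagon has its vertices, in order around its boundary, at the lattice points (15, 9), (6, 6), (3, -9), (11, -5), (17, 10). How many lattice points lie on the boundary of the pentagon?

Summing gcd(|Δx|,|Δy|) over the edges gives the boundary count: gcd(9,3) + gcd(3,15) + gcd(8,4) + gcd(6,15) + gcd(2,1) = 3+3+4+3+1 = 14.

14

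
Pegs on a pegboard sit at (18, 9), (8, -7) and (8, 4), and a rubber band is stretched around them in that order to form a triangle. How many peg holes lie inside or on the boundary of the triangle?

65

Using the shoelace formula, 2A = |[18·(-7) − 8·9] + [8·4 − 8·(-7)] + [8·9 − 18·4]| = 110, so the area is 55.
The number of boundary lattice points is Σ gcd(|Δx|,|Δy|) = gcd(10,16) + gcd(0,11) + gcd(10,5) = 2+11+5 = 18.
Pick's theorem gives I = A − B/2 + 1 = 55 − 18/2 + 1 = 47, so the closed region contains I + B = 47 + 18 = 65 lattice points.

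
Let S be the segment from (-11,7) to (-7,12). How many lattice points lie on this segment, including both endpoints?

2

The number of lattice points on a segment between lattice points is gcd(|Δx|,|Δy|) + 1 = gcd(4,5) + 1 = 1 + 1 = 2.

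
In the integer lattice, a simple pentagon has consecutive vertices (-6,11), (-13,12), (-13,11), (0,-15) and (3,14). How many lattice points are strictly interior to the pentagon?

The shoelace formula gives twice the area as |[(-6)·12 − (-13)·11] + [(-13)·11 − (-13)·12] + [(-13)·(-15) − 0·11] + [0·14 − 3·(-15)] + [3·11 − (-6)·14]| = 441, so the area is 441/2.
The number of boundary lattice points is Σ gcd(|Δx|,|Δy|) = gcd(7,1) + gcd(0,1) + gcd(13,26) + gcd(3,29) + gcd(9,3) = 1+1+13+1+3 = 19.
Pick's theorem gives I = A − B/2 + 1 = 441/2 − 19/2 + 1 = 212.

212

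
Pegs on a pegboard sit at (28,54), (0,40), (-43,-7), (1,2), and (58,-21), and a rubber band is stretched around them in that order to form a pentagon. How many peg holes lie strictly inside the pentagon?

3157

The shoelace formula gives twice the area as |[28·40 − 0·54] + [0·(-7) − (-43)·40] + [(-43)·2 − 1·(-7)] + [1·(-21) − 58·2] + [58·54 − 28·(-21)]| = 6344, so the area is 3172.
Summing gcd(|Δx|,|Δy|) over the edges gives the boundary count: gcd(28,14) + gcd(43,47) + gcd(44,9) + gcd(57,23) + gcd(30,75) = 14+1+1+1+15 = 32.
By Pick's theorem A = I + B/2 − 1, so I = 3172 − 32/2 + 1 = 3157.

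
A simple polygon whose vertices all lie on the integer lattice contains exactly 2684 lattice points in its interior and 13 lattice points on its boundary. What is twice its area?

5379

Pick's theorem states A = I + B/2 − 1, so A = 2684 + 13/2 − 1 = 5379/2.
Hence 2A = 5379.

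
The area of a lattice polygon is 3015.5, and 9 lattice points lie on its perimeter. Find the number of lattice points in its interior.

Pick's theorem A = I + B/2 − 1 rearranges to I = A − B/2 + 1 = 3015.5 − 9/2 + 1 = 3012.

3012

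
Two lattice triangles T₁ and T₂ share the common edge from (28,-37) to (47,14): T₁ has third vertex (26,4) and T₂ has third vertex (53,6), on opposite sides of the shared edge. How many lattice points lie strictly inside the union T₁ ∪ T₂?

668

The union is the simple quadrilateral with vertices (28,-37), (26,4), (47,14), (53,6) in order.
The shoelace formula gives twice the area as |(28·4 − 26·(-37)) + (26·14 − 47·4) + (47·6 − 53·14) + (53·(-37) − 28·6)| = 1339, so the area is 1339/2.
Summing gcd(|Δx|,|Δy|) over the edges gives the boundary count: gcd(2,41) + gcd(21,10) + gcd(6,8) + gcd(25,43) = 1+1+2+1 = 5.
By Pick's theorem I = A − B/2 + 1 = 1339/2 − 5/2 + 1 = 668.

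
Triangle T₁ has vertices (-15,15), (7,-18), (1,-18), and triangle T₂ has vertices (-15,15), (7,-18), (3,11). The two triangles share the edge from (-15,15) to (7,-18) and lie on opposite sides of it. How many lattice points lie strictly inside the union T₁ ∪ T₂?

348

The union is the simple quadrilateral with vertices (-15,15), (1,-18), (7,-18), (3,11) in order.
By the shoelace formula, twice the signed area is |[(-15)·(-18) − 1·15] + [1·(-18) − 7·(-18)] + [7·11 − 3·(-18)] + [3·15 − (-15)·11]| = 704, so the area is 352.
The number of boundary lattice points is Σ gcd(|Δx|,|Δy|) = gcd(16,33) + gcd(6,0) + gcd(4,29) + gcd(18,4) = 1+6+1+2 = 10.
By Pick's theorem I = A − B/2 + 1 = 352 − 10/2 + 1 = 348.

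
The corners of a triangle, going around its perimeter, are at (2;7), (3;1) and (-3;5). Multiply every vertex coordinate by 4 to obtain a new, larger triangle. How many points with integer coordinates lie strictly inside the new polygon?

249

Using the shoelace formula, 2A = |(2·1 − 3·7) + (3·5 − (-3)·1) + ((-3)·7 − 2·5)| = 32, so the area is 16.
Along each edge there are gcd(|Δx|,|Δy|)+1 lattice points, so counting each shared vertex once the boundary has gcd(1,6) + gcd(6,4) + gcd(5,2) = 1+2+1 = 4.
Scaling by 4 multiplies the area by 4² = 16 (so the new area is 256) and multiplies the boundary lattice-point count by 4, giving 16.
By Pick's theorem, the interior count of the dilated polygon is 256 − 16/2 + 1 = 249.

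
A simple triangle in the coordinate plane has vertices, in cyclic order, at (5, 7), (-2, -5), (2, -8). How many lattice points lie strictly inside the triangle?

Using the shoelace formula, 2A = |[5·(-5) − (-2)·7] + [(-2)·(-8) − 2·(-5)] + [2·7 − 5·(-8)]| = 69, so the area is 69/2.
Along each edge there are gcd(|Δx|,|Δy|)+1 lattice points, so counting each shared vertex once the boundary has gcd(7,12) + gcd(4,3) + gcd(3,15) = 1+1+3 = 5.
Pick's theorem gives I = A − B/2 + 1 = 69/2 − 5/2 + 1 = 33.

33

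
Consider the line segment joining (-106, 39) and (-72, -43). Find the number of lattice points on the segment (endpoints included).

3

The number of lattice points on a segment between lattice points is gcd(|Δx|,|Δy|) + 1 = gcd(34,82) + 1 = 2 + 1 = 3.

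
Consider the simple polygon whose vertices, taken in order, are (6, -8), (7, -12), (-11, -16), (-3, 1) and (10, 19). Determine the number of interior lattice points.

288

The shoelace formula gives twice the area as |(6·(-12) − 7·(-8)) + (7·(-16) − (-11)·(-12)) + ((-11)·1 − (-3)·(-16)) + ((-3)·19 − 10·1) + (10·(-8) − 6·19)| = 580, so the area is 290.
The number of boundary lattice points is Σ gcd(|Δx|,|Δy|) = gcd(1,4) + gcd(18,4) + gcd(8,17) + gcd(13,18) + gcd(4,27) = 1+2+1+1+1 = 6.
By Pick's theorem A = I + B/2 − 1, so I = 290 − 6/2 + 1 = 288.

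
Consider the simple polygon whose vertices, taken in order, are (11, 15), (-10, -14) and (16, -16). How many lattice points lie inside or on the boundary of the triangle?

401

By the shoelace formula, twice the signed area is |(11·(-14) − (-10)·15) + ((-10)·(-16) − 16·(-14)) + (16·15 − 11·(-16))| = 796, so the area is 398.
The number of boundary lattice points is Σ gcd(|Δx|,|Δy|) = gcd(21,29) + gcd(26,2) + gcd(5,31) = 1+2+1 = 4.
Pick's theorem gives I = A − B/2 + 1 = 398 − 4/2 + 1 = 397, so the closed region contains I + B = 397 + 4 = 401 lattice points.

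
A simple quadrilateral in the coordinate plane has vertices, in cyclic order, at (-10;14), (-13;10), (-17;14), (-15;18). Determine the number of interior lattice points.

25

By the shoelace formula, twice the signed area is |[(-10)·10 − (-13)·14] + [(-13)·14 − (-17)·10] + [(-17)·18 − (-15)·14] + [(-15)·14 − (-10)·18]| = 56, so the area is 28.
The number of boundary lattice points is Σ gcd(|Δx|,|Δy|) = gcd(3,4) + gcd(4,4) + gcd(2,4) + gcd(5,4) = 1+4+2+1 = 8.
By Pick's theorem A = I + B/2 − 1, so I = 28 − 8/2 + 1 = 25.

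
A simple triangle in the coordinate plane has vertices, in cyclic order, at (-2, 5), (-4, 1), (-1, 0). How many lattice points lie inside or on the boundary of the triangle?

10

Using the shoelace formula, 2A = |[(-2)·1 − (-4)·5] + [(-4)·0 − (-1)·1] + [(-1)·5 − (-2)·0]| = 14, so the area is 7.
The number of boundary lattice points is Σ gcd(|Δx|,|Δy|) = gcd(2,4) + gcd(3,1) + gcd(1,5) = 2+1+1 = 4.
Pick's theorem gives I = A − B/2 + 1 = 7 − 4/2 + 1 = 6, so the closed region contains I + B = 6 + 4 = 10 lattice points.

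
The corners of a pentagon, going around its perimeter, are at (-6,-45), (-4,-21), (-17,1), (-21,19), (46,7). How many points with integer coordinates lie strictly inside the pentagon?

The shoelace formula gives twice the area as |[(-6)·(-21) − (-4)·(-45)] + [(-4)·1 − (-17)·(-21)] + [(-17)·19 − (-21)·1] + [(-21)·7 − 46·19] + [46·(-45) − (-6)·7]| = 3766, so the area is 1883.
Along each edge there are gcd(|Δx|,|Δy|)+1 lattice points, so counting each shared vertex once the boundary has gcd(2,24) + gcd(13,22) + gcd(4,18) + gcd(67,12) + gcd(52,52) = 2+1+2+1+52 = 58.
Pick's theorem gives I = A − B/2 + 1 = 1883 − 58/2 + 1 = 1855.

1855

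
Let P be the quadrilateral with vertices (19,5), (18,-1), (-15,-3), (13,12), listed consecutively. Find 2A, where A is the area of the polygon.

By the shoelace formula, twice the signed area is |(19·(-1) − 18·5) + (18·(-3) − (-15)·(-1)) + ((-15)·12 − 13·(-3)) + (13·5 − 19·12)| = 482, so the area is 241.

482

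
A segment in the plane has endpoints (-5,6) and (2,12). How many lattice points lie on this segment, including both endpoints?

The number of lattice points on a segment between lattice points is gcd(|Δx|,|Δy|) + 1 = gcd(7,6) + 1 = 1 + 1 = 2.

2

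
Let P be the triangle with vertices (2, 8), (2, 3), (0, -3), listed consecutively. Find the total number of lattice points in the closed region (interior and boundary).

10

The shoelace formula gives twice the area as |(2·3 − 2·8) + (2·(-3) − 0·3) + (0·8 − 2·(-3))| = 10, so the area is 5.
Summing gcd(|Δx|,|Δy|) over the edges gives the boundary count: gcd(0,5) + gcd(2,6) + gcd(2,11) = 5+2+1 = 8.
Pick's theorem gives I = A − B/2 + 1 = 5 − 8/2 + 1 = 2, so the closed region contains I + B = 2 + 8 = 10 lattice points.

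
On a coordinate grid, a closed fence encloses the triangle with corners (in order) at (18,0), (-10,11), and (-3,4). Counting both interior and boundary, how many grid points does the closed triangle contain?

By the shoelace formula, twice the signed area is |[18·11 − (-10)·0] + [(-10)·4 − (-3)·11] + [(-3)·0 − 18·4]| = 119, so the area is 59.5.
The number of boundary lattice points is Σ gcd(|Δx|,|Δy|) = gcd(28,11) + gcd(7,7) + gcd(21,4) = 1+7+1 = 9.
Pick's theorem gives I = A − B/2 + 1 = 59.5 − 9/2 + 1 = 56, so the closed region contains I + B = 56 + 9 = 65 lattice points.

65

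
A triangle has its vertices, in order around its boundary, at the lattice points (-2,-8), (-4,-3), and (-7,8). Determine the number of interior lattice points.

The shoelace formula gives twice the area as |((-2)·(-3) − (-4)·(-8)) + ((-4)·8 − (-7)·(-3)) + ((-7)·(-8) − (-2)·8)| = 7, so the area is 7/2.
Along each edge there are gcd(|Δx|,|Δy|)+1 lattice points, so counting each shared vertex once the boundary has gcd(2,5) + gcd(3,11) + gcd(5,16) = 1+1+1 = 3.
Pick's theorem gives I = A − B/2 + 1 = 7/2 − 3/2 + 1 = 3.

3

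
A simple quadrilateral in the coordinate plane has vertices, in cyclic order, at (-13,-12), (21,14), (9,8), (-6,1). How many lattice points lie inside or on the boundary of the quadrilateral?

133

By the shoelace formula, twice the signed area is |[(-13)·14 − 21·(-12)] + [21·8 − 9·14] + [9·1 − (-6)·8] + [(-6)·(-12) − (-13)·1]| = 254, so the area is 127.
Along each edge there are gcd(|Δx|,|Δy|)+1 lattice points, so counting each shared vertex once the boundary has gcd(34,26) + gcd(12,6) + gcd(15,7) + gcd(7,13) = 2+6+1+1 = 10.
Pick's theorem gives I = A − B/2 + 1 = 127 − 10/2 + 1 = 123, so the closed region contains I + B = 123 + 10 = 133 lattice points.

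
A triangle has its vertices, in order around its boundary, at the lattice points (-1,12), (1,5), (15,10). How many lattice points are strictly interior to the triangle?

53

Using the shoelace formula, 2A = |[(-1)·5 − 1·12] + [1·10 − 15·5] + [15·12 − (-1)·10]| = 108, so the area is 54.
Summing gcd(|Δx|,|Δy|) over the edges gives the boundary count: gcd(2,7) + gcd(14,5) + gcd(16,2) = 1+1+2 = 4.
Pick's theorem gives I = A − B/2 + 1 = 54 − 4/2 + 1 = 53.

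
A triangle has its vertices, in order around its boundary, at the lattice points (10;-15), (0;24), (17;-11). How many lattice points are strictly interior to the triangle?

Using the shoelace formula, 2A = |[10·24 − 0·(-15)] + [0·(-11) − 17·24] + [17·(-15) − 10·(-11)]| = 313, so the area is 313/2.
Summing gcd(|Δx|,|Δy|) over the edges gives the boundary count: gcd(10,39) + gcd(17,35) + gcd(7,4) = 1+1+1 = 3.
By Pick's theorem A = I + B/2 − 1, so I = 313/2 − 3/2 + 1 = 156.

156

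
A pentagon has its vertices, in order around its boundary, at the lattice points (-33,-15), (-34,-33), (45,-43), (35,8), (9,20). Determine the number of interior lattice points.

By the shoelace formula, twice the signed area is |((-33)·(-33) − (-34)·(-15)) + ((-34)·(-43) − 45·(-33)) + (45·8 − 35·(-43)) + (35·20 − 9·8) + (9·(-15) − (-33)·20)| = 6544, so the area is 3272.
Summing gcd(|Δx|,|Δy|) over the edges gives the boundary count: gcd(1,18) + gcd(79,10) + gcd(10,51) + gcd(26,12) + gcd(42,35) = 1+1+1+2+7 = 12.
By Pick's theorem A = I + B/2 − 1, so I = 3272 − 12/2 + 1 = 3267.

3267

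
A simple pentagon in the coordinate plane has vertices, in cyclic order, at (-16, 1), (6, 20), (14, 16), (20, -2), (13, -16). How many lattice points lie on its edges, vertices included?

Along each edge there are gcd(|Δx|,|Δy|)+1 lattice points, so counting each shared vertex once the boundary has gcd(22,19) + gcd(8,4) + gcd(6,18) + gcd(7,14) + gcd(29,17) = 1+4+6+7+1 = 19.

19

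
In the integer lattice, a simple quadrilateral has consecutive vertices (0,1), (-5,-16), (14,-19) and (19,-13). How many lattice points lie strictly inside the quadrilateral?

The shoelace formula gives twice the area as |(0·(-16) − (-5)·1) + ((-5)·(-19) − 14·(-16)) + (14·(-13) − 19·(-19)) + (19·1 − 0·(-13))| = 522, so the area is 261.
Along each edge there are gcd(|Δx|,|Δy|)+1 lattice points, so counting each shared vertex once the boundary has gcd(5,17) + gcd(19,3) + gcd(5,6) + gcd(19,14) = 1+1+1+1 = 4.
Pick's theorem gives I = A − B/2 + 1 = 261 − 4/2 + 1 = 260.

260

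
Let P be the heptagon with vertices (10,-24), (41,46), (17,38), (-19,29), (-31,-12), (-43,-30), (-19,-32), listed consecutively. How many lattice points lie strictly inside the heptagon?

3266

Using the shoelace formula, 2A = |[10·46 − 41·(-24)] + [41·38 − 17·46] + [17·29 − (-19)·38] + [(-19)·(-12) − (-31)·29] + [(-31)·(-30) − (-43)·(-12)] + [(-43)·(-32) − (-19)·(-30)] + [(-19)·(-24) − 10·(-32)]| = 6558, so the area is 3279.
Summing gcd(|Δx|,|Δy|) over the edges gives the boundary count: gcd(31,70) + gcd(24,8) + gcd(36,9) + gcd(12,41) + gcd(12,18) + gcd(24,2) + gcd(29,8) = 1+8+9+1+6+2+1 = 28.
Pick's theorem gives I = A − B/2 + 1 = 3279 − 28/2 + 1 = 3266.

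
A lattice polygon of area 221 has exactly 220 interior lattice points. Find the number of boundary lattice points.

4

Pick's theorem gives A = I + B/2 − 1, so B = 2(A − I + 1) = 2(221 − 220 + 1) = 4.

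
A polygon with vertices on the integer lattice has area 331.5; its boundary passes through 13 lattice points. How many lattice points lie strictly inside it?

From Pick's theorem, I = A − B/2 + 1 = 331.5 − 13/2 + 1 = 326.

326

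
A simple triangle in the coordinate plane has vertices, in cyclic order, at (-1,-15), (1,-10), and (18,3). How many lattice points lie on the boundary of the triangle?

The number of boundary lattice points is Σ gcd(|Δx|,|Δy|) = gcd(2,5) + gcd(17,13) + gcd(19,18) = 1+1+1 = 3.

3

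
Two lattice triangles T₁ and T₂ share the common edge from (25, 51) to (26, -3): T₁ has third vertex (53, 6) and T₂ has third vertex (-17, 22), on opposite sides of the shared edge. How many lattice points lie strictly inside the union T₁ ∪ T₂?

The union is the simple quadrilateral with vertices (25, 51), (53, 6), (26, -3), (-17, 22) in order.
Using the shoelace formula, 2A = |[25·6 − 53·51] + [53·(-3) − 26·6] + [26·22 − (-17)·(-3)] + [(-17)·51 − 25·22]| = 3764, so the area is 1882.
Along each edge there are gcd(|Δx|,|Δy|)+1 lattice points, so counting each shared vertex once the boundary has gcd(28,45) + gcd(27,9) + gcd(43,25) + gcd(42,29) = 1+9+1+1 = 12.
By Pick's theorem I = A − B/2 + 1 = 1882 − 12/2 + 1 = 1877.

1877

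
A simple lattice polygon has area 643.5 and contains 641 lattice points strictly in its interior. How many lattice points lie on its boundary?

7

Pick's theorem gives A = I + B/2 − 1, so B = 2(A − I + 1) = 2(643.5 − 641 + 1) = 7.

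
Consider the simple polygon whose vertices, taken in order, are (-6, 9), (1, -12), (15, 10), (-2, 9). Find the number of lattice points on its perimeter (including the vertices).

The number of boundary lattice points is Σ gcd(|Δx|,|Δy|) = gcd(7,21) + gcd(14,22) + gcd(17,1) + gcd(4,0) = 7+2+1+4 = 14.

14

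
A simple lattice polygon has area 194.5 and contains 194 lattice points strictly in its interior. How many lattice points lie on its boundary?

3

Pick's theorem gives A = I + B/2 − 1, so B = 2(A − I + 1) = 2(194.5 − 194 + 1) = 3.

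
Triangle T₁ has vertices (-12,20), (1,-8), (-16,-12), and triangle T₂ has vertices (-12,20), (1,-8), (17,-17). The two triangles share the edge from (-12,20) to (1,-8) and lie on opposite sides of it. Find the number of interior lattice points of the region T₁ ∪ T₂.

The union is the simple quadrilateral with vertices (-12,20), (-16,-12), (1,-8), (17,-17) in order.
Using the shoelace formula, 2A = |((-12)·(-12) − (-16)·20) + ((-16)·(-8) − 1·(-12)) + (1·(-17) − 17·(-8)) + (17·20 − (-12)·(-17))| = 859, so the area is 429.5.
Along each edge there are gcd(|Δx|,|Δy|)+1 lattice points, so counting each shared vertex once the boundary has gcd(4,32) + gcd(17,4) + gcd(16,9) + gcd(29,37) = 4+1+1+1 = 7.
By Pick's theorem I = A − B/2 + 1 = 429.5 − 7/2 + 1 = 427.

427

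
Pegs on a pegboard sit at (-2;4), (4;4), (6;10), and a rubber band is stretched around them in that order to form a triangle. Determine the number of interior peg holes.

Using the shoelace formula, 2A = |[(-2)·4 − 4·4] + [4·10 − 6·4] + [6·4 − (-2)·10]| = 36, so the area is 18.
Summing gcd(|Δx|,|Δy|) over the edges gives the boundary count: gcd(6,0) + gcd(2,6) + gcd(8,6) = 6+2+2 = 10.
By Pick's theorem A = I + B/2 − 1, so I = 18 − 10/2 + 1 = 14.

14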